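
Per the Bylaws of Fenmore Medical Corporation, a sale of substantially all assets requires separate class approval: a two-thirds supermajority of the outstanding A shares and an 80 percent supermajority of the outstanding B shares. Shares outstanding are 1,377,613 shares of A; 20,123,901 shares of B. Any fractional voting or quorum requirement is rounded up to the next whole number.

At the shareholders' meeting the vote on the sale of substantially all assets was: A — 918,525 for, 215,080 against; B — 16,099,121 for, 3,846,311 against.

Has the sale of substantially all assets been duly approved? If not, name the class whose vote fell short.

A: 2/3 of 1377613 = 918408.67, rounded up to 918409; 918,409 required, 918,525 in favor — approved.
B: 4/5 of 20123901 = 16099120.80, rounded up to 16099121; 16,099,121 required, 16,099,121 in favor — approved.

Approved — every class gave the required vote.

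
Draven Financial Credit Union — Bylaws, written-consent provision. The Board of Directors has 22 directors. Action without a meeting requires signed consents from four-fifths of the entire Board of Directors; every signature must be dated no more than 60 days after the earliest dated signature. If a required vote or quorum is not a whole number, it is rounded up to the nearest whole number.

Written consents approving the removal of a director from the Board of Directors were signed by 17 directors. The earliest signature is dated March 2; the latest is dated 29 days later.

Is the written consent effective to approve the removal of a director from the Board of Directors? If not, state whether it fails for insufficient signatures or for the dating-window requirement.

Not effective — insufficient signatures.

Signatures required: four-fifths of 22 — 4/5 of 22 = 17.60, rounded up to 18, so 18 needed; 17 signed. Insufficient.
Dating window: the latest signature is 29 days after the earliest; the limit is 60 days. Within the window.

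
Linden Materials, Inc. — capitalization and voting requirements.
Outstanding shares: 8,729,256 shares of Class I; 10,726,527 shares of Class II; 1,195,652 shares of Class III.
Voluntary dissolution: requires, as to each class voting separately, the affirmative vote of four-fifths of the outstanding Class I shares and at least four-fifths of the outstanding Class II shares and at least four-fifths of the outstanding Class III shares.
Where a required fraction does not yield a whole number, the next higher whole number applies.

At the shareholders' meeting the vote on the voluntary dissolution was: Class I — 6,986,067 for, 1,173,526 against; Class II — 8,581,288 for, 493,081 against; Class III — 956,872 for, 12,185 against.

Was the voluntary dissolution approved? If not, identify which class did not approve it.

Approved — every class gave the required vote.

Class I: 4/5 of 8729256 = 6983404.80, rounded up to 6983405; 6,983,405 required, 6,986,067 in favor — approved.
Class II: 4/5 of 10726527 = 8581221.60, rounded up to 8581222; 8,581,222 required, 8,581,288 in favor — approved.
Class III: 4/5 of 1195652 = 956521.60, rounded up to 956522; 956,522 required, 956,872 in favor — approved.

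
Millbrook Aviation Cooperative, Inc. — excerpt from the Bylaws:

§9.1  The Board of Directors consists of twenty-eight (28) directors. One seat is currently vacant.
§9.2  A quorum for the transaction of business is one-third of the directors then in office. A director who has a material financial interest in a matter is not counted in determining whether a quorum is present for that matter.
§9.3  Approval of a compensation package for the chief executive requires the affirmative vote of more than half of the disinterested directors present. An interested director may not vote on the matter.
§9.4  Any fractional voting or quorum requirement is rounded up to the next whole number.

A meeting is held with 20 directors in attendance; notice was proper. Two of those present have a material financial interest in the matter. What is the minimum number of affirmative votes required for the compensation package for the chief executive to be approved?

10

The compensation package for the chief executive requires a majority of the disinterested directors present (20 − 2 = 18).
A majority of 18 is 10.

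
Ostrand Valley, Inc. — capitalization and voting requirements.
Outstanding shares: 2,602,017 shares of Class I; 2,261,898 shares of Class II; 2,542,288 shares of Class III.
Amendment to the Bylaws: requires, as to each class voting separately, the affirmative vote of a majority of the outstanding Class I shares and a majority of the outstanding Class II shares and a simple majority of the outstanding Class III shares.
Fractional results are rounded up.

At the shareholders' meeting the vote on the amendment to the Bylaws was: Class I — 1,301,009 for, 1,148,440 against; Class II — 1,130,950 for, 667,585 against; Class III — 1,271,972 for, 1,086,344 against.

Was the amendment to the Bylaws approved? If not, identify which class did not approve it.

Approved — every class gave the required vote.

Class I: a majority of 2602017 is 1301009; 1,301,009 required, 1,301,009 in favor — approved.
Class II: a majority of 2261898 is 1130950; 1,130,950 required, 1,130,950 in favor — approved.
Class III: a majority of 2542288 is 1271145; 1,271,145 required, 1,271,972 in favor — approved.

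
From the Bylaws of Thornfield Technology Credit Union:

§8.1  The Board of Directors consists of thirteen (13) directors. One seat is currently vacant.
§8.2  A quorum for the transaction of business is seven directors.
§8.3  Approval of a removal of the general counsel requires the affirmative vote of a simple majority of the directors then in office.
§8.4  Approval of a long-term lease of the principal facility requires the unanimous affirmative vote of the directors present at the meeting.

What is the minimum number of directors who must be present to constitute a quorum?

7

The quorum is fixed at 7.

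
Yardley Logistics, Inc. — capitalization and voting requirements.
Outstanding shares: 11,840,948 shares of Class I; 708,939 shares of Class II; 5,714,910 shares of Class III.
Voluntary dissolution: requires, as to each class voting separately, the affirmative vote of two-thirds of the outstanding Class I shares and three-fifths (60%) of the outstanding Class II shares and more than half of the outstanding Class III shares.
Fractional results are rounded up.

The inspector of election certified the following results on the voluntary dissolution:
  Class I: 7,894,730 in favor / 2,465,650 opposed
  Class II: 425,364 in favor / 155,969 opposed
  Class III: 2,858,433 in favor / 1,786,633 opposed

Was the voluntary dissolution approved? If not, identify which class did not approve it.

Approved — every class gave the required vote.

Class I: 2/3 of 11840948 = 7893965.33, rounded up to 7893966; 7,893,966 required, 7,894,730 in favor — approved.
Class II: 3/5 of 708939 = 425363.40, rounded up to 425364; 425,364 required, 425,364 in favor — approved.
Class III: a majority of 5714910 is 2857456; 2,857,456 required, 2,858,433 in favor — approved.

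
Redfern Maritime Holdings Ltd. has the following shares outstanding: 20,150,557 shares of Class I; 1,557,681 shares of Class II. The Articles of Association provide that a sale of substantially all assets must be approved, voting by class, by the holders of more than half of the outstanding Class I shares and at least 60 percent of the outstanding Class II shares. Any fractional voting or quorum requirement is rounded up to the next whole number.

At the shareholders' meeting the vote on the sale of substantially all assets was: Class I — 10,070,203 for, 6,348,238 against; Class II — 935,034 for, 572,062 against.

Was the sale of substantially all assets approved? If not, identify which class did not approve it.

Not approved — the Class I shares did not give the required vote.

Class I: a majority of 20150557 is 10075279; 10,075,279 required, 10,070,203 in favor — not approved.
Class II: 3/5 of 1557681 = 934608.60, rounded up to 934609; 934,609 required, 935,034 in favor — approved.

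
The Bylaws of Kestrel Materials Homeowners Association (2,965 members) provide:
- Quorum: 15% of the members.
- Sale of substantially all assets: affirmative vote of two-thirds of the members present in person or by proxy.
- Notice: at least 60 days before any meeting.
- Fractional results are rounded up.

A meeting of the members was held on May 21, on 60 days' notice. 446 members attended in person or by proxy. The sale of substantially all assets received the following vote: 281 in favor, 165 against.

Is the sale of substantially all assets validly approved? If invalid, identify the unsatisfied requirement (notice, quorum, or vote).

Invalid — vote requirement not satisfied.

Notice: 60 days given; 60 required. Satisfied.
Quorum: 15% of 2,965 = 444.75, rounded up to 445; 446 present. Satisfied.
Vote: requires two-thirds of those present (446); 2/3 of 446 = 297.33, rounded up to 298, so 298 needed; 281 in favor. Not satisfied.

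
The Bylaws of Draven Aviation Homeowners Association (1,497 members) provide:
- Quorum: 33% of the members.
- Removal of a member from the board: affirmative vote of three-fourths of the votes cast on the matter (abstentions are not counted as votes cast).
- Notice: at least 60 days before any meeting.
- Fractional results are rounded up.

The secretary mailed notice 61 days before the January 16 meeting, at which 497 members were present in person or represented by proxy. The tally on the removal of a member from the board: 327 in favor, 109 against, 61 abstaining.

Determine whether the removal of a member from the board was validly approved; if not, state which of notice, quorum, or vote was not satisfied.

Valid — all requirements satisfied.

Notice: 61 days given; 60 required. Satisfied.
Quorum: 33% of 1,497 = 494.01, rounded up to 495; 497 present. Satisfied.
Vote: requires three-fourths of the votes cast (497 − 61 abstaining = 436); 3/4 of 436 = 327, so 327 needed; 327 in favor. Satisfied.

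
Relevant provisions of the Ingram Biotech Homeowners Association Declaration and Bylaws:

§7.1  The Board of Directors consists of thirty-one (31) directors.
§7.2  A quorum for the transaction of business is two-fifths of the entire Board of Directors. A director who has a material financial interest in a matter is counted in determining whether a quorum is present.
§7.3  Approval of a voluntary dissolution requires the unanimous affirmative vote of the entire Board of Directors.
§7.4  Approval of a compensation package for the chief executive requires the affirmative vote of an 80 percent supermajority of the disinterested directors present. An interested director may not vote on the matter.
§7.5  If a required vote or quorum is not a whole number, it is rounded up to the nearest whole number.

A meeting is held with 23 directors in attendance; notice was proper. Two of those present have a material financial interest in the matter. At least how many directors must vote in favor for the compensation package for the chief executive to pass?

The compensation package for the chief executive requires four-fifths of the disinterested directors present (23 − 2 = 21).
4/5 of 21 = 16.80, rounded up to 17.

17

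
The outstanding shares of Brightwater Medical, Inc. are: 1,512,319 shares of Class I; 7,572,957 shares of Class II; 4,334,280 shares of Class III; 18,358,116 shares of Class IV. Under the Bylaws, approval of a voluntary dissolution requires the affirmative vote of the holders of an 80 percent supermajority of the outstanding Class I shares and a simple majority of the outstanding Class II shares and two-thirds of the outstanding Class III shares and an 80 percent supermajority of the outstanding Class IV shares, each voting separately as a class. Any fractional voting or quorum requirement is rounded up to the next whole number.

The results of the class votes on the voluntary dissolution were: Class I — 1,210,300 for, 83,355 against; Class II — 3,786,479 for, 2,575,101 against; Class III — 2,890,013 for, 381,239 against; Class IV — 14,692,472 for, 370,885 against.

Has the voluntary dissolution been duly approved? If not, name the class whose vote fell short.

Class I: 4/5 of 1512319 = 1209855.20, rounded up to 1209856; 1,209,856 required, 1,210,300 in favor — approved.
Class II: a majority of 7572957 is 3786479; 3,786,479 required, 3,786,479 in favor — approved.
Class III: 2/3 of 4334280 = 2889520; 2,889,520 required, 2,890,013 in favor — approved.
Class IV: 4/5 of 18358116 = 14686492.80, rounded up to 14686493; 14,686,493 required, 14,692,472 in favor — approved.

Approved — every class gave the required vote.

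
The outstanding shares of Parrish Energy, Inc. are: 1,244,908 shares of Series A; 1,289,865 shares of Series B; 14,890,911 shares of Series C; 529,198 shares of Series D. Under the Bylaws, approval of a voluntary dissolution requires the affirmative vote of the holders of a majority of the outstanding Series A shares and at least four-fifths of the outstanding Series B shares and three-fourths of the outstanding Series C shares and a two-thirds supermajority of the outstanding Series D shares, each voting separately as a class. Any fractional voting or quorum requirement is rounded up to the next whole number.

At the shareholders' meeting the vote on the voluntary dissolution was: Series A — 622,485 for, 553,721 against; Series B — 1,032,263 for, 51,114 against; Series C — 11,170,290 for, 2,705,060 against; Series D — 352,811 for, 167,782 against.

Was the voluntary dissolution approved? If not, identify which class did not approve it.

Approved — every class gave the required vote.

Series A: a majority of 1244908 is 622455; 622,455 required, 622,485 in favor — approved.
Series B: 4/5 of 1289865 = 1031892; 1,031,892 required, 1,032,263 in favor — approved.
Series C: 3/4 of 14890911 = 11168183.25, rounded up to 11168184; 11,168,184 required, 11,170,290 in favor — approved.
Series D: 2/3 of 529198 = 352798.67, rounded up to 352799; 352,799 required, 352,811 in favor — approved.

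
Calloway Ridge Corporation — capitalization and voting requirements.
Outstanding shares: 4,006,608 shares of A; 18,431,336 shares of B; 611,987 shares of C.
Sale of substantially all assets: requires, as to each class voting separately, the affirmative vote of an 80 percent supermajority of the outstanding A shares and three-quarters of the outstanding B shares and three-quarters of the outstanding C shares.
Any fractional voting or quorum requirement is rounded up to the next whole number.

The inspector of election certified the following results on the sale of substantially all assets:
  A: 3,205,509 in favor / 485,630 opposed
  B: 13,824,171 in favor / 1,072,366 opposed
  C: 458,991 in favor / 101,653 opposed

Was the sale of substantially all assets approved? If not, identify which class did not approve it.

Approved — every class gave the required vote.

A: 4/5 of 4006608 = 3205286.40, rounded up to 3205287; 3,205,287 required, 3,205,509 in favor — approved.
B: 3/4 of 18431336 = 13823502; 13,823,502 required, 13,824,171 in favor — approved.
C: 3/4 of 611987 = 458990.25, rounded up to 458991; 458,991 required, 458,991 in favor — approved.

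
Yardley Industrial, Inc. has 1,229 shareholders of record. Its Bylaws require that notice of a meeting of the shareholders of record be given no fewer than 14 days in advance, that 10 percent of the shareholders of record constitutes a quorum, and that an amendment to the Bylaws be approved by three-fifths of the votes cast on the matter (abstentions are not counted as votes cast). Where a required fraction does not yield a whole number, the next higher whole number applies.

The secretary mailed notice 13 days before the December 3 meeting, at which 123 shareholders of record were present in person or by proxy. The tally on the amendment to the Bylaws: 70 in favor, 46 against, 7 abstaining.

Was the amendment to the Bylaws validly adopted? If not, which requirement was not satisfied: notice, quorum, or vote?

Invalid — notice requirement not satisfied.

Notice: 13 days given; 14 required. Not satisfied.
Quorum: 10% of 1,229 = 122.90, rounded up to 123; 123 present. Satisfied.
Vote: requires three-fifths of the votes cast (123 − 7 abstaining = 116); 3/5 of 116 = 69.60, rounded up to 70, so 70 needed; 70 in favor. Satisfied.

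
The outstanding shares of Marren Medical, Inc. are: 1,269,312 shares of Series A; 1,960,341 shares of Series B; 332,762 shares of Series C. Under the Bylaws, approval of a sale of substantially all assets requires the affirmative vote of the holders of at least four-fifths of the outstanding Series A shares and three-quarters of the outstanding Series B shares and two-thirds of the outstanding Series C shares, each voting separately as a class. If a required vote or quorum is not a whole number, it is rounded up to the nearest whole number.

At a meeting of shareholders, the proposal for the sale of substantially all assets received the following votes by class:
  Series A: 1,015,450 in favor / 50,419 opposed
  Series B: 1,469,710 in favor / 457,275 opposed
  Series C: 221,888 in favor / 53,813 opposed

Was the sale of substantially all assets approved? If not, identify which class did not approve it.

Not approved — the Series B shares did not give the required vote.

Series A: 4/5 of 1269312 = 1015449.60, rounded up to 1015450; 1,015,450 required, 1,015,450 in favor — approved.
Series B: 3/4 of 1960341 = 1470255.75, rounded up to 1470256; 1,470,256 required, 1,469,710 in favor — not approved.
Series C: 2/3 of 332762 = 221841.33, rounded up to 221842; 221,842 required, 221,888 in favor — approved.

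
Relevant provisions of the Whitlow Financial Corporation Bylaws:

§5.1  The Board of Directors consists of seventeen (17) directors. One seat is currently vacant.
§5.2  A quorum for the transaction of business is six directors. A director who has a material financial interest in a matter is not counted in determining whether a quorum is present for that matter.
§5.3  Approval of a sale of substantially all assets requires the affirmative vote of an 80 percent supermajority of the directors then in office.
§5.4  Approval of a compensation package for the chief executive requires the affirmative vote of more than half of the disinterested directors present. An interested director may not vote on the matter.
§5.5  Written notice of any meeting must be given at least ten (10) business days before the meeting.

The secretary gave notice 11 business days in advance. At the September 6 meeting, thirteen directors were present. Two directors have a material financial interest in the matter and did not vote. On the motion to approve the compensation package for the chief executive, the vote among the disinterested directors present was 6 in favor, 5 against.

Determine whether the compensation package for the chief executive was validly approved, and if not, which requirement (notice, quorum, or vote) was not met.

Valid — all requirements satisfied.

Notice: 11 business days given; 10 required (11 ≥ 10). Satisfied.
Quorum: 13 present, but the 2 interested directors do not count, leaving 11. Quorum is 6. Satisfied.
Vote: the compensation package for the chief executive requires a majority of the disinterested directors present (13 − 2 = 11). A majority of 11 is 6, so 6 affirmative votes are needed; 6 voted in favor. Satisfied.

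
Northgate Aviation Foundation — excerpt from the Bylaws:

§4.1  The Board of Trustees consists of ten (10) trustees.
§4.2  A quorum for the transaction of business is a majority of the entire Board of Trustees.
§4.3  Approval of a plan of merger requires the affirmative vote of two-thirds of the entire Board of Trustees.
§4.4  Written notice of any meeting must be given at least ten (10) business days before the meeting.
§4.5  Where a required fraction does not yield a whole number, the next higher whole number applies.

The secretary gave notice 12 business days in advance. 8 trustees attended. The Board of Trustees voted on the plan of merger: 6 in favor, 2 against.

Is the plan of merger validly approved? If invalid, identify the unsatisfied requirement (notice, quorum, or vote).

Notice: 12 business days given; 10 required (12 ≥ 10). Satisfied.
Quorum: 8 present; quorum is 6. Satisfied.
Vote: the plan of merger requires two-thirds of the entire Board of Trustees (10). 2/3 of 10 = 6.67, rounded up to 7, so 7 affirmative votes are needed; 6 voted in favor. Not satisfied.

Invalid — vote requirement not satisfied.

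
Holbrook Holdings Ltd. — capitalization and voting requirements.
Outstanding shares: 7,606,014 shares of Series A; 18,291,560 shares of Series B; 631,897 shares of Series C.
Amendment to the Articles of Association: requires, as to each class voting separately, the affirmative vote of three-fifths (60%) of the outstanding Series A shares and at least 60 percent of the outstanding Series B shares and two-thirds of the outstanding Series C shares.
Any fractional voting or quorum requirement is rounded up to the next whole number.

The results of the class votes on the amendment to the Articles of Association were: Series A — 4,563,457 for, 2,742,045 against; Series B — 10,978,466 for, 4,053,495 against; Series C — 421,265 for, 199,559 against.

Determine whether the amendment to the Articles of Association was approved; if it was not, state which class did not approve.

Series A: 3/5 of 7606014 = 4563608.40, rounded up to 4563609; 4,563,609 required, 4,563,457 in favor — not approved.
Series B: 3/5 of 18291560 = 10974936; 10,974,936 required, 10,978,466 in favor — approved.
Series C: 2/3 of 631897 = 421264.67, rounded up to 421265; 421,265 required, 421,265 in favor — approved.

Not approved — the Series A shares did not give the required vote.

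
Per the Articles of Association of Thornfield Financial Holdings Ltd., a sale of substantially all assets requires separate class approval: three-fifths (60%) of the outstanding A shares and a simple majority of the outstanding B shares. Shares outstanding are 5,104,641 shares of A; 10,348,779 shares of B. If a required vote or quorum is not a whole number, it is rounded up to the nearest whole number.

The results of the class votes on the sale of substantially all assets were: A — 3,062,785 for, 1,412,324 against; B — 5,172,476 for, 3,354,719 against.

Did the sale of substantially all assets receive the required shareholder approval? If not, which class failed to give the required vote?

Not approved — the B shares did not give the required vote.

A: 3/5 of 5104641 = 3062784.60, rounded up to 3062785; 3,062,785 required, 3,062,785 in favor — approved.
B: a majority of 10348779 is 5174390; 5,174,390 required, 5,172,476 in favor — not approved.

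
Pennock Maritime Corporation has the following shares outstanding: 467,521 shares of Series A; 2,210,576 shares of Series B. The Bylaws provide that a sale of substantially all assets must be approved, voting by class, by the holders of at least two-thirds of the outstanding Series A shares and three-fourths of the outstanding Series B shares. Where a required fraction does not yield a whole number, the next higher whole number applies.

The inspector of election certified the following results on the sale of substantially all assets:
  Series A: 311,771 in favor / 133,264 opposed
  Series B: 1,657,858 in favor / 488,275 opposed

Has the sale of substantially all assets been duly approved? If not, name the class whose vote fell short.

Series A: 2/3 of 467521 = 311680.67, rounded up to 311681; 311,681 required, 311,771 in favor — approved.
Series B: 3/4 of 2210576 = 1657932; 1,657,932 required, 1,657,858 in favor — not approved.

Not approved — the Series B shares did not give the required vote.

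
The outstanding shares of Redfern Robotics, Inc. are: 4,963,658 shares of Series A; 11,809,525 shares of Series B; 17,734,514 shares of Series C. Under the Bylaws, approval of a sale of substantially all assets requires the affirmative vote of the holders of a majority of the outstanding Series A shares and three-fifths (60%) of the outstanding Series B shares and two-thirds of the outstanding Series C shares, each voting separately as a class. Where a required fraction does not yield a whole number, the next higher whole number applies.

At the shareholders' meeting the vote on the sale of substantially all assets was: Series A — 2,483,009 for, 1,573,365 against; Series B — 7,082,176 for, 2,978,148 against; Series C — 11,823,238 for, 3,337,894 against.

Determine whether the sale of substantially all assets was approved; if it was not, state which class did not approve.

Not approved — the Series B shares did not give the required vote.

Series A: a majority of 4963658 is 2481830; 2,481,830 required, 2,483,009 in favor — approved.
Series B: 3/5 of 11809525 = 7085715; 7,085,715 required, 7,082,176 in favor — not approved.
Series C: 2/3 of 17734514 = 11823009.33, rounded up to 11823010; 11,823,010 required, 11,823,238 in favor — approved.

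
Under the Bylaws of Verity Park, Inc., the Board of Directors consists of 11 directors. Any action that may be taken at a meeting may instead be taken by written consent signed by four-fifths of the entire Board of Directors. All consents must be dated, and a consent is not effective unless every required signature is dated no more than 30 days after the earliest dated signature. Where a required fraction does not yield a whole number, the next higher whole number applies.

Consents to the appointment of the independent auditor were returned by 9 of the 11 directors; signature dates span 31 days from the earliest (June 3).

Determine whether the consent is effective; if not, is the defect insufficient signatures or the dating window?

Not effective — dating-window requirement not satisfied.

Signatures required: four-fifths of 11 — 4/5 of 11 = 8.80, rounded up to 9, so 9 needed; 9 signed. Sufficient.
Dating window: the latest signature is 31 days after the earliest; the limit is 30 days. Outside the window.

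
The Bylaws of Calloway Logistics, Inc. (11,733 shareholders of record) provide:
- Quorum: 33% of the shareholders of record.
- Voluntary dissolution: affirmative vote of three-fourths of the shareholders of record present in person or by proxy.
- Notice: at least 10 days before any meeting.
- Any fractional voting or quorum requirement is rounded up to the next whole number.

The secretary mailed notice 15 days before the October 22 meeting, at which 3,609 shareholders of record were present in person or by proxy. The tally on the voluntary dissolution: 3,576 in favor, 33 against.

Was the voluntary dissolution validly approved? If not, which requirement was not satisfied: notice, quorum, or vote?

Invalid — quorum requirement not satisfied.

Notice: 15 days given; 10 required. Satisfied.
Quorum: 33% of 11,733 = 3,871.89, rounded up to 3,872; 3,609 present. Not satisfied.
Vote: requires three-fourths of those present (3,609); 3/4 of 3609 = 2706.75, rounded up to 2707, so 2,707 needed; 3,576 in favor. Satisfied.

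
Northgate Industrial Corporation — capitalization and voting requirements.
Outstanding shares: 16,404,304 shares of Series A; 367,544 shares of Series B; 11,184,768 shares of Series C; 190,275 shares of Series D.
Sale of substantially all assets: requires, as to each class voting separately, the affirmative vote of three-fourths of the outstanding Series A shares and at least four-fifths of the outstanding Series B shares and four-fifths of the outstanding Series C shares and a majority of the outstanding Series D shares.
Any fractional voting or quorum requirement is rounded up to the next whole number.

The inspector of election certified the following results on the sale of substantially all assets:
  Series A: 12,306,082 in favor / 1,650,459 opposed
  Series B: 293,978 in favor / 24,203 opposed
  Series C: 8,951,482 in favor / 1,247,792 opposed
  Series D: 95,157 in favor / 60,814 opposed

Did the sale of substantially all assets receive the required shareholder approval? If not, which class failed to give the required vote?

Series A: 3/4 of 16404304 = 12303228; 12,303,228 required, 12,306,082 in favor — approved.
Series B: 4/5 of 367544 = 294035.20, rounded up to 294036; 294,036 required, 293,978 in favor — not approved.
Series C: 4/5 of 11184768 = 8947814.40, rounded up to 8947815; 8,947,815 required, 8,951,482 in favor — approved.
Series D: a majority of 190275 is 95138; 95,138 required, 95,157 in favor — approved.

Not approved — the Series B shares did not give the required vote.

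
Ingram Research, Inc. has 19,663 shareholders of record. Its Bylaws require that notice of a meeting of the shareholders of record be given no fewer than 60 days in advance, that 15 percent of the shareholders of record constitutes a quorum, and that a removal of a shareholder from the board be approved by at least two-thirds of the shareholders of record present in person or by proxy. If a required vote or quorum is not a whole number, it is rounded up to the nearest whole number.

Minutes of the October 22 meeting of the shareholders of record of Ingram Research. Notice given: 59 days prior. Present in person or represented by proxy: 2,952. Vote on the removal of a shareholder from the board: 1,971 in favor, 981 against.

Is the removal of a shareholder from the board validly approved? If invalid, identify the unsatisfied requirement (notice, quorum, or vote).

Invalid — notice requirement not satisfied.

Notice: 59 days given; 60 required. Not satisfied.
Quorum: 15% of 19,663 = 2,949.45, rounded up to 2,950; 2,952 present. Satisfied.
Vote: requires two-thirds of those present (2,952); 2/3 of 2952 = 1968, so 1,968 needed; 1,971 in favor. Satisfied.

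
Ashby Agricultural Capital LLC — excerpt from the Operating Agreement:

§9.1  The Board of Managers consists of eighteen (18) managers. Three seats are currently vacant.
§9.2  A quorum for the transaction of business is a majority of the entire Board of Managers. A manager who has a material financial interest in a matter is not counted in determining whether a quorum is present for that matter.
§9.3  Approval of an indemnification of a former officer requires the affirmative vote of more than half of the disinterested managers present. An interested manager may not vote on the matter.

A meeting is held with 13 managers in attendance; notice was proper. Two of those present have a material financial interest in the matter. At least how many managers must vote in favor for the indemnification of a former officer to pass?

The indemnification of a former officer requires a majority of the disinterested managers present (13 − 2 = 11).
A majority of 11 is 6.

6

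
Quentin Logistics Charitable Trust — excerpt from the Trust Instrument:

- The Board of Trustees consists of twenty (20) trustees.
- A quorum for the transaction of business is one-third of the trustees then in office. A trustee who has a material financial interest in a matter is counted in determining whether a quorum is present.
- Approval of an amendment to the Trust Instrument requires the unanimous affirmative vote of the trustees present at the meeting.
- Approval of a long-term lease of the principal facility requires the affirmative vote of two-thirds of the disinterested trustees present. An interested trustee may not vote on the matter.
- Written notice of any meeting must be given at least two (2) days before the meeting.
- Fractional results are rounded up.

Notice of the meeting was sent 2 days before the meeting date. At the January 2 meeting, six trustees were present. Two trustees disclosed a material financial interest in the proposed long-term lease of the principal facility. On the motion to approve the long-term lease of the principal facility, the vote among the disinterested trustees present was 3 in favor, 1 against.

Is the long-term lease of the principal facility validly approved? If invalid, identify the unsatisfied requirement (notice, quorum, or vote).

Notice: 2 days given; 2 required (2 ≥ 2). Satisfied.
Quorum: 6 present (interested trustees count toward quorum); quorum is 7. Not satisfied.
Vote: the long-term lease of the principal facility requires two-thirds of the disinterested trustees present (6 − 2 = 4). 2/3 of 4 = 2.67, rounded up to 3, so 3 affirmative votes are needed; 3 voted in favor. Satisfied. (Moot — without a quorum no business can be validly transacted.)

Invalid — quorum requirement not satisfied.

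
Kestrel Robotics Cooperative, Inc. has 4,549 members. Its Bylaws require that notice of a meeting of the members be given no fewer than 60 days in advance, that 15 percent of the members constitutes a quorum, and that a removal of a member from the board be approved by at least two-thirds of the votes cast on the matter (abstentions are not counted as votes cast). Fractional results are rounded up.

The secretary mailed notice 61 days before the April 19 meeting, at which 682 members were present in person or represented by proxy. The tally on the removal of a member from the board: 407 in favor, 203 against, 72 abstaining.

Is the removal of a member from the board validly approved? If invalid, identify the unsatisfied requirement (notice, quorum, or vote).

Invalid — quorum requirement not satisfied.

Notice: 61 days given; 60 required. Satisfied.
Quorum: 15% of 4,549 = 682.35, rounded up to 683; 682 present. Not satisfied.
Vote: requires two-thirds of the votes cast (682 − 72 abstaining = 610); 2/3 of 610 = 406.67, rounded up to 407, so 407 needed; 407 in favor. Satisfied.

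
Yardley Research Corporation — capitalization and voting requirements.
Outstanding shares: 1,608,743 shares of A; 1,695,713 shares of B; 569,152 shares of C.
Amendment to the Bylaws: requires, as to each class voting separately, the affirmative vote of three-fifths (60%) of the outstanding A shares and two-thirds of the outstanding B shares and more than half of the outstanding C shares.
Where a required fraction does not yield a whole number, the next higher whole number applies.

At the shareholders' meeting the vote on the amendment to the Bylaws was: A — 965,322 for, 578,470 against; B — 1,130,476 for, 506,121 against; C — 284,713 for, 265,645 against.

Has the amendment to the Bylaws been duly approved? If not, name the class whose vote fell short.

A: 3/5 of 1608743 = 965245.80, rounded up to 965246; 965,246 required, 965,322 in favor — approved.
B: 2/3 of 1695713 = 1130475.33, rounded up to 1130476; 1,130,476 required, 1,130,476 in favor — approved.
C: a majority of 569152 is 284577; 284,577 required, 284,713 in favor — approved.

Approved — every class gave the required vote.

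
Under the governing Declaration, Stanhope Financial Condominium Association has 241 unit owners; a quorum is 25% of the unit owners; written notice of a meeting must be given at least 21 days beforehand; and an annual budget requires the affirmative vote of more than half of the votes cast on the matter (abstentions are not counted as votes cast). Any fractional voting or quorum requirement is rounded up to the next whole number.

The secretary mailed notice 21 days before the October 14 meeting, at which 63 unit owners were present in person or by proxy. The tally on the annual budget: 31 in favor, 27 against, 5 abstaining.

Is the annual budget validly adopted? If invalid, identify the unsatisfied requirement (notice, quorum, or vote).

Valid — all requirements satisfied.

Notice: 21 days given; 21 required. Satisfied.
Quorum: 25% of 241 = 60.25, rounded up to 61; 63 present. Satisfied.
Vote: requires a majority of the votes cast (63 − 5 abstaining = 58); a majority of 58 is 30, so 30 needed; 31 in favor. Satisfied.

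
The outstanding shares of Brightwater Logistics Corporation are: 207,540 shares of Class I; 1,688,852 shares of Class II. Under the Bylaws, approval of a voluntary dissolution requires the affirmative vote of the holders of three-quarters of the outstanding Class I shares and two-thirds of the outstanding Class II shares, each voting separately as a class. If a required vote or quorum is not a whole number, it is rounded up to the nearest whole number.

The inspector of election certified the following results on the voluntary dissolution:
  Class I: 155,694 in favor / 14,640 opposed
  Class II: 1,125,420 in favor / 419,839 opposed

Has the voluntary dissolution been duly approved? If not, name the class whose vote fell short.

Not approved — the Class II shares did not give the required vote.

Class I: 3/4 of 207540 = 155655; 155,655 required, 155,694 in favor — approved.
Class II: 2/3 of 1688852 = 1125901.33, rounded up to 1125902; 1,125,902 required, 1,125,420 in favor — not approved.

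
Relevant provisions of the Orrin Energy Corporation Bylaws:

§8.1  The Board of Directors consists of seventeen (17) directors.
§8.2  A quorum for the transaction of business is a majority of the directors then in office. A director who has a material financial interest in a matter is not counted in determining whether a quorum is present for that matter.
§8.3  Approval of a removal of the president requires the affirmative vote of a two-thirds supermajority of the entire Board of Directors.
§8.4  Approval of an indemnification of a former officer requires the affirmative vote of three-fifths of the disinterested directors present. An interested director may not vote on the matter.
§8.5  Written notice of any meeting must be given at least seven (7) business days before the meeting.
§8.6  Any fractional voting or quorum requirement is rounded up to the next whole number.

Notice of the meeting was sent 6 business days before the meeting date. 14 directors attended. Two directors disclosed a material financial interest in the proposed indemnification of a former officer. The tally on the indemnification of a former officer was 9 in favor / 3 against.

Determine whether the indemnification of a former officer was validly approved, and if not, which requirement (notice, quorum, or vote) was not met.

Notice: 6 business days given; 7 required (6 < 7). Not satisfied.
Quorum: 14 present, but the 2 interested directors do not count, leaving 12. Quorum is 9. Satisfied.
Vote: the indemnification of a former officer requires three-fifths of the disinterested directors present (14 − 2 = 12). 3/5 of 12 = 7.20, rounded up to 8, so 8 affirmative votes are needed; 9 voted in favor. Satisfied.

Invalid — notice requirement not satisfied.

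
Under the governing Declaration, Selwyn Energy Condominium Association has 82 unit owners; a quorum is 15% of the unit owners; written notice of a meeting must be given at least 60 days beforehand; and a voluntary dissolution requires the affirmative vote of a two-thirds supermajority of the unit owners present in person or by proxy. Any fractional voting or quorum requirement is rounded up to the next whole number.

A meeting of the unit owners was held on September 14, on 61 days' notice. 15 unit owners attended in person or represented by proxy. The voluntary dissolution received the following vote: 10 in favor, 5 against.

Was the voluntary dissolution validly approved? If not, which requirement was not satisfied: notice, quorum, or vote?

Valid — all requirements satisfied.

Notice: 61 days given; 60 required. Satisfied.
Quorum: 15% of 82 = 12.30, rounded up to 13; 15 present. Satisfied.
Vote: requires two-thirds of those present (15); 2/3 of 15 = 10, so 10 needed; 10 in favor. Satisfied.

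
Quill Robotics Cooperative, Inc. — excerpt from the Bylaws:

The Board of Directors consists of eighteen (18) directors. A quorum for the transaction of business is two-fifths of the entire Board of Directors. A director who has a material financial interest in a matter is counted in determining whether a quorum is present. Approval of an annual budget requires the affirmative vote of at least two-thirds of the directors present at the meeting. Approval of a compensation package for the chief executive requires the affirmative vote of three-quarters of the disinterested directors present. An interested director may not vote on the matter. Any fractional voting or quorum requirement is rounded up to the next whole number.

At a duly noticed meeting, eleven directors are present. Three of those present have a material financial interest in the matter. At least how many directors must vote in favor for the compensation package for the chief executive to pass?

The compensation package for the chief executive requires three-fourths of the disinterested directors present (11 − 3 = 8).
3/4 of 8 = 6.

6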